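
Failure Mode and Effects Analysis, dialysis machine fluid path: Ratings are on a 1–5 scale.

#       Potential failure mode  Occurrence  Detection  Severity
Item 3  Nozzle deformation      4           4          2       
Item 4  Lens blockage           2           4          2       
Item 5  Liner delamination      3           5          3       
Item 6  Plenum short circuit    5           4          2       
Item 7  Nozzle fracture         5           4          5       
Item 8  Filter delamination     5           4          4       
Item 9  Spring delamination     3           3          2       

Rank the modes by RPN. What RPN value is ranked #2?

RPN = Severity × Occurrence × Detection:
  Item 3: 2 × 4 × 4 = 32
  Item 4: 2 × 2 × 4 = 16
  Item 5: 3 × 3 × 5 = 45
  Item 6: 2 × 5 × 4 = 40
  Item 7: 5 × 5 × 4 = 100
  Item 8: 4 × 5 × 4 = 80
  Item 9: 2 × 3 × 3 = 18
Sorted descending: 100, 80, 45, 40, 32, 18, 16.
The second-highest RPN is 80 (Item 8).

80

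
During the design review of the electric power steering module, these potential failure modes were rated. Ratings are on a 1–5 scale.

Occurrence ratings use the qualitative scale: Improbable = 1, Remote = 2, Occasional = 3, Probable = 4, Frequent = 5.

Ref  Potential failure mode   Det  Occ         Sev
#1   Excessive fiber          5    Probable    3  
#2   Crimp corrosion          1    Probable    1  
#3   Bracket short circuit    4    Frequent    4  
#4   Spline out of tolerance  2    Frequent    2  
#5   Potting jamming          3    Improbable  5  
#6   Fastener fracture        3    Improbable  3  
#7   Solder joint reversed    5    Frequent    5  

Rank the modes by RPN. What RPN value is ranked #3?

RPN = Severity × Occurrence × Detection:
  #1: 3 × 4 × 5 = 60
  #2: 1 × 4 × 1 = 4
  #3: 4 × 5 × 4 = 80
  #4: 2 × 5 × 2 = 20
  #5: 5 × 1 × 3 = 15
  #6: 3 × 1 × 3 = 9
  #7: 5 × 5 × 5 = 125
Sorted descending: 125, 80, 60, 20, 15, 9, 4.
The third-highest RPN is 60 (#1).

60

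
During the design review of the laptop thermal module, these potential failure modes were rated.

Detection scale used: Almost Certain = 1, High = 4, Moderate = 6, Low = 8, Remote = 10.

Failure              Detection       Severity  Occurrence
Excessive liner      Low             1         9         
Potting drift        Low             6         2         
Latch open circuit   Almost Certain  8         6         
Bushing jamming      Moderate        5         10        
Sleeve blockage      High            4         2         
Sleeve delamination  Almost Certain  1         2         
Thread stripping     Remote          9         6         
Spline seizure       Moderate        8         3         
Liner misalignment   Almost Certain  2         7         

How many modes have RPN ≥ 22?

7

RPN = Severity × Occurrence × Detection:
  Excessive liner: 1 × 9 × 8 = 72
  Potting drift: 6 × 2 × 8 = 96
  Latch open circuit: 8 × 6 × 1 = 48
  Bushing jamming: 5 × 10 × 6 = 300
  Sleeve blockage: 4 × 2 × 4 = 32
  Sleeve delamination: 1 × 2 × 1 = 2
  Thread stripping: 9 × 6 × 10 = 540
  Spline seizure: 8 × 3 × 6 = 144
  Liner misalignment: 2 × 7 × 1 = 14
Modes with RPN ≥ 22: Excessive liner (72), Potting drift (96), Latch open circuit (48), Bushing jamming (300), Sleeve blockage (32), Thread stripping (540), Spline seizure (144) → 7.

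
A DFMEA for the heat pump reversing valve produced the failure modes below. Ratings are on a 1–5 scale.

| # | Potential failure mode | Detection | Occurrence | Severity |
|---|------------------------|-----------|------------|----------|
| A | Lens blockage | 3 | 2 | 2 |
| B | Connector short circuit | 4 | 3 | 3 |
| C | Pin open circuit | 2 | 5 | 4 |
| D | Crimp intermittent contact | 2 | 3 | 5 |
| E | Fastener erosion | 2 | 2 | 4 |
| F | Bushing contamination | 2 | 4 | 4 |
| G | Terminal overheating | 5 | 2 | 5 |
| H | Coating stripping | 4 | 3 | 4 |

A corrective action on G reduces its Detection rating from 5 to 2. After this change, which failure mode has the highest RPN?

H

RPN = Severity × Occurrence × Detection:
  A: 2 × 2 × 3 = 12
  B: 3 × 3 × 4 = 36
  C: 4 × 5 × 2 = 40
  D: 5 × 3 × 2 = 30
  E: 4 × 2 × 2 = 16
  F: 4 × 4 × 2 = 32
  G: 5 × 2 × 5 = 50
  H: 4 × 3 × 4 = 48
After action: G → 5 × 2 × 2 = 20.
Revised RPNs: H=48, C=40, B=36, F=32, D=30, G=20, E=16, A=12.
Highest is now H (48).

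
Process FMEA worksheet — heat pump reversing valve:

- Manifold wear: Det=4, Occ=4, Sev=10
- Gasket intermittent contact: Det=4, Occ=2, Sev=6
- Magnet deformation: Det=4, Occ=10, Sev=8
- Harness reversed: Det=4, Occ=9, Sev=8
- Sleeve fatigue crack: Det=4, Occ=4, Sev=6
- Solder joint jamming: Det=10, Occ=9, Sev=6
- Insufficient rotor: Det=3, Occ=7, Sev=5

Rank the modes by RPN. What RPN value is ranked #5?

RPN = Severity × Occurrence × Detection:
  Manifold wear: 10 × 4 × 4 = 160
  Gasket intermittent contact: 6 × 2 × 4 = 48
  Magnet deformation: 8 × 10 × 4 = 320
  Harness reversed: 8 × 9 × 4 = 288
  Sleeve fatigue crack: 6 × 4 × 4 = 96
  Solder joint jamming: 6 × 9 × 10 = 540
  Insufficient rotor: 5 × 7 × 3 = 105
Sorted descending: 540, 320, 288, 160, 105, 96, 48.
The fifth-highest RPN is 105 (Insufficient rotor).

105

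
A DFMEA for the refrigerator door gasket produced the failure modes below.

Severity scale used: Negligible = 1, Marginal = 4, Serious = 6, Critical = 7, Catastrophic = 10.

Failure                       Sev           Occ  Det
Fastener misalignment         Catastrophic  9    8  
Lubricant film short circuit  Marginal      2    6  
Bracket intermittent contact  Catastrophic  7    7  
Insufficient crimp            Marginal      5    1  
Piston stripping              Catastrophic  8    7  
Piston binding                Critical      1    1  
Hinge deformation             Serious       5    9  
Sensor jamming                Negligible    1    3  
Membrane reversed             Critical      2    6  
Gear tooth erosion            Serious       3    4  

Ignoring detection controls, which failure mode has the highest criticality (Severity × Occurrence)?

Criticality = Severity × Occurrence:
  Fastener misalignment: 10 × 9 = 90
  Lubricant film short circuit: 4 × 2 = 8
  Bracket intermittent contact: 10 × 7 = 70
  Insufficient crimp: 4 × 5 = 20
  Piston stripping: 10 × 8 = 80
  Piston binding: 7 × 1 = 7
  Hinge deformation: 6 × 5 = 30
  Sensor jamming: 1 × 1 = 1
  Membrane reversed: 7 × 2 = 14
  Gear tooth erosion: 6 × 3 = 18
Highest criticality is 90 → Fastener misalignment.

Fastener misalignment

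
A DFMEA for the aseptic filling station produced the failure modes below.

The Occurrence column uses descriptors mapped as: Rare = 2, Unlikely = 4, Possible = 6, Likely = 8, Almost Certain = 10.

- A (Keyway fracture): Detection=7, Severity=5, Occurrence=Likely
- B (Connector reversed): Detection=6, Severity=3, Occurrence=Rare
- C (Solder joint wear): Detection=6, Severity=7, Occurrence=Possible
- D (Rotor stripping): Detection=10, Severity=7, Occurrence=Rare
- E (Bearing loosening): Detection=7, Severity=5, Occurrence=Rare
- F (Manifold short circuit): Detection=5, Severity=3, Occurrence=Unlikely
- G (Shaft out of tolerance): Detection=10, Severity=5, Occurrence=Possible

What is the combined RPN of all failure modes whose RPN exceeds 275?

RPN = Severity × Occurrence × Detection:
  A: 5 × 8 × 7 = 280
  B: 3 × 2 × 6 = 36
  C: 7 × 6 × 6 = 252
  D: 7 × 2 × 10 = 140
  E: 5 × 2 × 7 = 70
  F: 3 × 4 × 5 = 60
  G: 5 × 6 × 10 = 300
RPN > 275: A (280), G (300).
Sum: 280 + 300 = 580.

580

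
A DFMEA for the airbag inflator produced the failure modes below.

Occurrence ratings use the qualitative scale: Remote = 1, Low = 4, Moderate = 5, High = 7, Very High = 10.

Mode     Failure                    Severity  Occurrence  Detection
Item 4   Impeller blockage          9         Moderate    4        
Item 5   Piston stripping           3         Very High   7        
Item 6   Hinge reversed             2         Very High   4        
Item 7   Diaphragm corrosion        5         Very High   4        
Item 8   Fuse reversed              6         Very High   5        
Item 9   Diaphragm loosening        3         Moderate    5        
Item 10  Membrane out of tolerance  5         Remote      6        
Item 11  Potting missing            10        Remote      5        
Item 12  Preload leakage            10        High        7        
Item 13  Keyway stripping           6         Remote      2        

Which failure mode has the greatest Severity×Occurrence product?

Item 12

Criticality = Severity × Occurrence:
  Item 4: 9 × 5 = 45
  Item 5: 3 × 10 = 30
  Item 6: 2 × 10 = 20
  Item 7: 5 × 10 = 50
  Item 8: 6 × 10 = 60
  Item 9: 3 × 5 = 15
  Item 10: 5 × 1 = 5
  Item 11: 10 × 1 = 10
  Item 12: 10 × 7 = 70
  Item 13: 6 × 1 = 6
Highest criticality is 70 → Item 12.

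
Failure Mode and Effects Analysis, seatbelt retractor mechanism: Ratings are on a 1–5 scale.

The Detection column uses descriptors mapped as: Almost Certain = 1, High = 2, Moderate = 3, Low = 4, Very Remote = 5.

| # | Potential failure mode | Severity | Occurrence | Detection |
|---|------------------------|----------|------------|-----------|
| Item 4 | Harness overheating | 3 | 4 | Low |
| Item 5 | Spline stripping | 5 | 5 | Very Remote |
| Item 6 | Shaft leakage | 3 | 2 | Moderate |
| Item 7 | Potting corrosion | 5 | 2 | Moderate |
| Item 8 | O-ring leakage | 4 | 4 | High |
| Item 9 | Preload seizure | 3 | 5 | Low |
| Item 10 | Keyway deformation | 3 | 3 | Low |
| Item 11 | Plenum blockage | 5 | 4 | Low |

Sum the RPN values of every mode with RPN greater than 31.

381

RPN = Severity × Occurrence × Detection:
  Item 4: 3 × 4 × 4 = 48
  Item 5: 5 × 5 × 5 = 125
  Item 6: 3 × 2 × 3 = 18
  Item 7: 5 × 2 × 3 = 30
  Item 8: 4 × 4 × 2 = 32
  Item 9: 3 × 5 × 4 = 60
  Item 10: 3 × 3 × 4 = 36
  Item 11: 5 × 4 × 4 = 80
RPN > 31: Item 4 (48), Item 5 (125), Item 8 (32), Item 9 (60), Item 10 (36), Item 11 (80).
Sum: 48 + 125 + 32 + 60 + 36 + 80 = 381.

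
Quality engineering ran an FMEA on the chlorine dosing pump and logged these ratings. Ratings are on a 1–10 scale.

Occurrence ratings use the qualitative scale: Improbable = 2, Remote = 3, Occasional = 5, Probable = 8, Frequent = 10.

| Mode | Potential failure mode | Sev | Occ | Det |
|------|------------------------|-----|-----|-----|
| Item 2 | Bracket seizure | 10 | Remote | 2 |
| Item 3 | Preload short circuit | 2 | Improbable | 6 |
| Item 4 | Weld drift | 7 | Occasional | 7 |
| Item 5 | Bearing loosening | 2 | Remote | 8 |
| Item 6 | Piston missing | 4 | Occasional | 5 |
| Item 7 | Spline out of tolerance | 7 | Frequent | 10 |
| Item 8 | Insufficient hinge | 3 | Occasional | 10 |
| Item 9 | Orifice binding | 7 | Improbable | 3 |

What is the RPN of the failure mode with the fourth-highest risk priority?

RPN = Severity × Occurrence × Detection:
  Item 2: 10 × 3 × 2 = 60
  Item 3: 2 × 2 × 6 = 24
  Item 4: 7 × 5 × 7 = 245
  Item 5: 2 × 3 × 8 = 48
  Item 6: 4 × 5 × 5 = 100
  Item 7: 7 × 10 × 10 = 700
  Item 8: 3 × 5 × 10 = 150
  Item 9: 7 × 2 × 3 = 42
Sorted descending: 700, 245, 150, 100, 60, 48, 42, 24.
The fourth-highest RPN is 100 (Item 6).

100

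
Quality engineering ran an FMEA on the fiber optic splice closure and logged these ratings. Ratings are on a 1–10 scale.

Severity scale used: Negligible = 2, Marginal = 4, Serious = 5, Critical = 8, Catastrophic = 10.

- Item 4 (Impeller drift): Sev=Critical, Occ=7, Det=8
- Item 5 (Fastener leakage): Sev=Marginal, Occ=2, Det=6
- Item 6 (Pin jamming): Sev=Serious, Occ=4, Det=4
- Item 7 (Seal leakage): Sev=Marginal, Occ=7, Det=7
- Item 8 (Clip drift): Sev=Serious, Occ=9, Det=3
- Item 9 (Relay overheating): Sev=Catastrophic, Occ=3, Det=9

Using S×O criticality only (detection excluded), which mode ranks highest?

Criticality = Severity × Occurrence:
  Item 4: 8 × 7 = 56
  Item 5: 4 × 2 = 8
  Item 6: 5 × 4 = 20
  Item 7: 4 × 7 = 28
  Item 8: 5 × 9 = 45
  Item 9: 10 × 3 = 30
Highest criticality is 56 → Item 4.

Item 4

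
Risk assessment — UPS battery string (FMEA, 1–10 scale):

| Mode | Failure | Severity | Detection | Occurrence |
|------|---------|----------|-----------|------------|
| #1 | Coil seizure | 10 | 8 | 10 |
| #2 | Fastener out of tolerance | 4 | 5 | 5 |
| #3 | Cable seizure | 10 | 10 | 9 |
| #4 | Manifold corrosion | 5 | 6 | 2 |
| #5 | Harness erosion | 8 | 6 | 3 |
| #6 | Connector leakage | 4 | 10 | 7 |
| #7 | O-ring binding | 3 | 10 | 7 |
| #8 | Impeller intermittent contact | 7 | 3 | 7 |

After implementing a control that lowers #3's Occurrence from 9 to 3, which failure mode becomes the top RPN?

#1

RPN = Severity × Occurrence × Detection:
  #1: 10 × 10 × 8 = 800
  #2: 4 × 5 × 5 = 100
  #3: 10 × 9 × 10 = 900
  #4: 5 × 2 × 6 = 60
  #5: 8 × 3 × 6 = 144
  #6: 4 × 7 × 10 = 280
  #7: 3 × 7 × 10 = 210
  #8: 7 × 7 × 3 = 147
After action: #3 → 10 × 3 × 10 = 300.
Revised RPNs: #1=800, #3=300, #6=280, #7=210, #8=147, #5=144, #2=100, #4=60.
Highest is now #1 (800).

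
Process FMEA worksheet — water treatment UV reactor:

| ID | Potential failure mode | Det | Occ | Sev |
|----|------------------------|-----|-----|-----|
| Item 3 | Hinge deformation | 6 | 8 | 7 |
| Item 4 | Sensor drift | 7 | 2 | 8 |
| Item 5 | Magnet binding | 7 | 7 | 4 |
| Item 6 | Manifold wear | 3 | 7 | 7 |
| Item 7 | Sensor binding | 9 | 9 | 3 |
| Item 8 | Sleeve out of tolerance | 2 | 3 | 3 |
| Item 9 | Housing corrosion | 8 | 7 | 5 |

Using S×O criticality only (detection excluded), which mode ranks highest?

Item 3

Criticality = Severity × Occurrence:
  Item 3: 7 × 8 = 56
  Item 4: 8 × 2 = 16
  Item 5: 4 × 7 = 28
  Item 6: 7 × 7 = 49
  Item 7: 3 × 9 = 27
  Item 8: 3 × 3 = 9
  Item 9: 5 × 7 = 35
Highest criticality is 56 → Item 3.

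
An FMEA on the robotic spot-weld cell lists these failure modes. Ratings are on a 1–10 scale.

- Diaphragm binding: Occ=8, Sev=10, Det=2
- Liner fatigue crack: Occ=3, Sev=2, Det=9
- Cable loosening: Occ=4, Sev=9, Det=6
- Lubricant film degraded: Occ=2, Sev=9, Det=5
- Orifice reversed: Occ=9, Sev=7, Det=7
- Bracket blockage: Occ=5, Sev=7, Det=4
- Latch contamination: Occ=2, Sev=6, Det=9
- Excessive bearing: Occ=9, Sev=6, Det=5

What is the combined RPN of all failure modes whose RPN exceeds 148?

RPN = Severity × Occurrence × Detection:
  Diaphragm binding: 10 × 8 × 2 = 160
  Liner fatigue crack: 2 × 3 × 9 = 54
  Cable loosening: 9 × 4 × 6 = 216
  Lubricant film degraded: 9 × 2 × 5 = 90
  Orifice reversed: 7 × 9 × 7 = 441
  Bracket blockage: 7 × 5 × 4 = 140
  Latch contamination: 6 × 2 × 9 = 108
  Excessive bearing: 6 × 9 × 5 = 270
RPN > 148: Diaphragm binding (160), Cable loosening (216), Orifice reversed (441), Excessive bearing (270).
Sum: 160 + 216 + 441 + 270 = 1087.

1087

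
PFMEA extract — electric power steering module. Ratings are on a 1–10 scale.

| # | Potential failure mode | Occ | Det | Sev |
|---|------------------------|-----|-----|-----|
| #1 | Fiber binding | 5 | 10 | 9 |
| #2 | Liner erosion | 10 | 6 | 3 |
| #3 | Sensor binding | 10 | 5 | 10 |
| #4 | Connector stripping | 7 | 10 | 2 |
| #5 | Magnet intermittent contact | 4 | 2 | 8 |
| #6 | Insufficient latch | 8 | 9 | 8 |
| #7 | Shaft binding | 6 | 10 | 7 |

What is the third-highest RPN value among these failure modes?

450

RPN = Severity × Occurrence × Detection:
  #1: 9 × 5 × 10 = 450
  #2: 3 × 10 × 6 = 180
  #3: 10 × 10 × 5 = 500
  #4: 2 × 7 × 10 = 140
  #5: 8 × 4 × 2 = 64
  #6: 8 × 8 × 9 = 576
  #7: 7 × 6 × 10 = 420
Sorted descending: 576, 500, 450, 420, 180, 140, 64.
The third-highest RPN is 450 (#1).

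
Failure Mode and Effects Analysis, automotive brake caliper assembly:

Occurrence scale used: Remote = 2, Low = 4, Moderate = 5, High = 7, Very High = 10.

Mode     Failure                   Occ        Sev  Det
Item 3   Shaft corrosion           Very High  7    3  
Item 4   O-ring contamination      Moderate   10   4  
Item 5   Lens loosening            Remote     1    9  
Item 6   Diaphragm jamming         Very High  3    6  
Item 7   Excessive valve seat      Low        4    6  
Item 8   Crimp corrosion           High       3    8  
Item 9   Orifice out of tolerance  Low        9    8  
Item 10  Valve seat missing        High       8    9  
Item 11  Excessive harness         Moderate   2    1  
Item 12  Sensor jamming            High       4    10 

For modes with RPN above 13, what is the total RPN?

1944

RPN = Severity × Occurrence × Detection:
  Item 3: 7 × 10 × 3 = 210
  Item 4: 10 × 5 × 4 = 200
  Item 5: 1 × 2 × 9 = 18
  Item 6: 3 × 10 × 6 = 180
  Item 7: 4 × 4 × 6 = 96
  Item 8: 3 × 7 × 8 = 168
  Item 9: 9 × 4 × 8 = 288
  Item 10: 8 × 7 × 9 = 504
  Item 11: 2 × 5 × 1 = 10
  Item 12: 4 × 7 × 10 = 280
RPN > 13: Item 3 (210), Item 4 (200), Item 5 (18), Item 6 (180), Item 7 (96), Item 8 (168), Item 9 (288), Item 10 (504), Item 12 (280).
Sum: 210 + 200 + 18 + 180 + 96 + 168 + 288 + 504 + 280 = 1944.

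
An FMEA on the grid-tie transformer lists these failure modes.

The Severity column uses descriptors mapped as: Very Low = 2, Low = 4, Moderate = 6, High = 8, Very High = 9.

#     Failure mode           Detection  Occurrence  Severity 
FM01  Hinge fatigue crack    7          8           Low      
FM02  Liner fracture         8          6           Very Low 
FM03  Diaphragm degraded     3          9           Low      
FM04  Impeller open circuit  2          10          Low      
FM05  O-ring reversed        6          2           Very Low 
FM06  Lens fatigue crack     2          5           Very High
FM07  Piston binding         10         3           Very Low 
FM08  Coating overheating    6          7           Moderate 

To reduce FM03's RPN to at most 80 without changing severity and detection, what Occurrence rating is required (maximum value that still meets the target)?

FM03: S=4, O=9, D=3 → current RPN = 108.
Fixed product = 12. Need 12 × O ≤ 80, so O ≤ 80/12 = 6.67.
Maximum integer Occurrence rating = 6 (gives RPN 72; O=7 would give 84 > 80).

6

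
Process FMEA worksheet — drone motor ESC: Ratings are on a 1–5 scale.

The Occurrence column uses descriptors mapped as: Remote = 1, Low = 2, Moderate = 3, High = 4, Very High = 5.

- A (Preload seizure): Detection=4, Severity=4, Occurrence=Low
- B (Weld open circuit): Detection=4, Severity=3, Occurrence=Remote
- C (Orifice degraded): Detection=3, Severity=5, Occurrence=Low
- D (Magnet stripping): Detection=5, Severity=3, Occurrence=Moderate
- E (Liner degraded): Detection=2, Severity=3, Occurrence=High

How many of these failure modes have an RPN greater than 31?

2

RPN = Severity × Occurrence × Detection:
  A: 4 × 2 × 4 = 32
  B: 3 × 1 × 4 = 12
  C: 5 × 2 × 3 = 30
  D: 3 × 3 × 5 = 45
  E: 3 × 4 × 2 = 24
Modes with RPN > 31: A (32), D (45) → 2.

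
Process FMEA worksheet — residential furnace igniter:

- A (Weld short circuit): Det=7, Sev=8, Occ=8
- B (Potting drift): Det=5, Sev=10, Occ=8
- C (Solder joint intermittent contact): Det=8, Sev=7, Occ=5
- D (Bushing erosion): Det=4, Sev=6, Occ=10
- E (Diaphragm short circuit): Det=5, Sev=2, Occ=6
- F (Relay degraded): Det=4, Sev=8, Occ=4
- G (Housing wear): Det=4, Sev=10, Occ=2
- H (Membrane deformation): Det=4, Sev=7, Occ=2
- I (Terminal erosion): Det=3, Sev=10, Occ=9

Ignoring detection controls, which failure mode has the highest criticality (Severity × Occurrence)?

I

Criticality = Severity × Occurrence:
  A: 8 × 8 = 64
  B: 10 × 8 = 80
  C: 7 × 5 = 35
  D: 6 × 10 = 60
  E: 2 × 6 = 12
  F: 8 × 4 = 32
  G: 10 × 2 = 20
  H: 7 × 2 = 14
  I: 10 × 9 = 90
Highest criticality is 90 → I.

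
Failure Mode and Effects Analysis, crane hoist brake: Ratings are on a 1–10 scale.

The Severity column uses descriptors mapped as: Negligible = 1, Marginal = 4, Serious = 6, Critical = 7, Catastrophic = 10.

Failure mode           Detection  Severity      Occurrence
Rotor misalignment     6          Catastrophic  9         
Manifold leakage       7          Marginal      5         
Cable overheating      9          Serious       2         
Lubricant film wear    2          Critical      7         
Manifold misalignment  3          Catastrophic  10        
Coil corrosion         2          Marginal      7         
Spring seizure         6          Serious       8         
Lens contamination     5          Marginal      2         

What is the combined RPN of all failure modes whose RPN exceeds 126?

1268

RPN = Severity × Occurrence × Detection:
  Rotor misalignment: 10 × 9 × 6 = 540
  Manifold leakage: 4 × 5 × 7 = 140
  Cable overheating: 6 × 2 × 9 = 108
  Lubricant film wear: 7 × 7 × 2 = 98
  Manifold misalignment: 10 × 10 × 3 = 300
  Coil corrosion: 4 × 7 × 2 = 56
  Spring seizure: 6 × 8 × 6 = 288
  Lens contamination: 4 × 2 × 5 = 40
RPN > 126: Rotor misalignment (540), Manifold leakage (140), Manifold misalignment (300), Spring seizure (288).
Sum: 540 + 140 + 300 + 288 = 1268.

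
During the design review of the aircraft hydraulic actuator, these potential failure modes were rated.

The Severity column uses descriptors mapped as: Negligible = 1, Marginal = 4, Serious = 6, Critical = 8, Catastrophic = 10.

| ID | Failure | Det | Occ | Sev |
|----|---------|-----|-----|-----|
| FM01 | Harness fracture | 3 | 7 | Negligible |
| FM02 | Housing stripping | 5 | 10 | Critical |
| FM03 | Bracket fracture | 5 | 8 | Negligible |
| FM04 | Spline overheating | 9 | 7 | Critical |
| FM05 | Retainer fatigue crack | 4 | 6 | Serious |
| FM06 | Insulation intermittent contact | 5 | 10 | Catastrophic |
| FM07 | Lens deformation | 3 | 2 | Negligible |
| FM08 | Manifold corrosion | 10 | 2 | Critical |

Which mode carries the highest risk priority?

FM04

RPN = Severity × Occurrence × Detection:
  FM01: 1 × 7 × 3 = 21
  FM02: 8 × 10 × 5 = 400
  FM03: 1 × 8 × 5 = 40
  FM04: 8 × 7 × 9 = 504
  FM05: 6 × 6 × 4 = 144
  FM06: 10 × 10 × 5 = 500
  FM07: 1 × 2 × 3 = 6
  FM08: 8 × 2 × 10 = 160
Highest RPN is 504 → FM04.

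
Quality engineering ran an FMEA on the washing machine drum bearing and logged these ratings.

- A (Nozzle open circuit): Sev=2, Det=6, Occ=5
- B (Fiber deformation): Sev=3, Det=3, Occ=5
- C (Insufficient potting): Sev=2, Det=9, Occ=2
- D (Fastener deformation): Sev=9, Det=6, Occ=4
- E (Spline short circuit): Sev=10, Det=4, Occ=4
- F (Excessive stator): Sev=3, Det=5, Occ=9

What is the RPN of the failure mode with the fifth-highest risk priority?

45

RPN = Severity × Occurrence × Detection:
  A: 2 × 5 × 6 = 60
  B: 3 × 5 × 3 = 45
  C: 2 × 2 × 9 = 36
  D: 9 × 4 × 6 = 216
  E: 10 × 4 × 4 = 160
  F: 3 × 9 × 5 = 135
Sorted descending: 216, 160, 135, 60, 45, 36.
The fifth-highest RPN is 45 (B).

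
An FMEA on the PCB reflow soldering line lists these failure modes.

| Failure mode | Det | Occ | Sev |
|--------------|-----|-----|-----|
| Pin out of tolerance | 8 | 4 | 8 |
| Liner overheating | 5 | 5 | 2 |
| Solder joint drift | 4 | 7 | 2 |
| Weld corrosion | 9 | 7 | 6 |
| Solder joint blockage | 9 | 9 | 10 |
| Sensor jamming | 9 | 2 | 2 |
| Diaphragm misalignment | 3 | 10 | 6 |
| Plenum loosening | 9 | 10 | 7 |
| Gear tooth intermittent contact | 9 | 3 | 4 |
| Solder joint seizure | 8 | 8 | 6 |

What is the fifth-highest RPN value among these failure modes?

RPN = Severity × Occurrence × Detection:
  Pin out of tolerance: 8 × 4 × 8 = 256
  Liner overheating: 2 × 5 × 5 = 50
  Solder joint drift: 2 × 7 × 4 = 56
  Weld corrosion: 6 × 7 × 9 = 378
  Solder joint blockage: 10 × 9 × 9 = 810
  Sensor jamming: 2 × 2 × 9 = 36
  Diaphragm misalignment: 6 × 10 × 3 = 180
  Plenum loosening: 7 × 10 × 9 = 630
  Gear tooth intermittent contact: 4 × 3 × 9 = 108
  Solder joint seizure: 6 × 8 × 8 = 384
Sorted descending: 810, 630, 384, 378, 256, 180, 108, 56, 50, 36.
The fifth-highest RPN is 256 (Pin out of tolerance).

256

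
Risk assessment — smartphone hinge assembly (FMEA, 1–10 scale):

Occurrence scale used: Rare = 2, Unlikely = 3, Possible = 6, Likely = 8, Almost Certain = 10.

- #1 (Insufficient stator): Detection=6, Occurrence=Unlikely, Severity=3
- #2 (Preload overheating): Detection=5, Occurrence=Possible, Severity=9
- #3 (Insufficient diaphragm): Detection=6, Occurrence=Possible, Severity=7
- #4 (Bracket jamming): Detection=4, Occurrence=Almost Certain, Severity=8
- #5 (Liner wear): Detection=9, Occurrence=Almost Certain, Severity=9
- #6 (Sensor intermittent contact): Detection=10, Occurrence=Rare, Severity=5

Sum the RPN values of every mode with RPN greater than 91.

1752

RPN = Severity × Occurrence × Detection:
  #1: 3 × 3 × 6 = 54
  #2: 9 × 6 × 5 = 270
  #3: 7 × 6 × 6 = 252
  #4: 8 × 10 × 4 = 320
  #5: 9 × 10 × 9 = 810
  #6: 5 × 2 × 10 = 100
RPN > 91: #2 (270), #3 (252), #4 (320), #5 (810), #6 (100).
Sum: 270 + 252 + 320 + 810 + 100 = 1752.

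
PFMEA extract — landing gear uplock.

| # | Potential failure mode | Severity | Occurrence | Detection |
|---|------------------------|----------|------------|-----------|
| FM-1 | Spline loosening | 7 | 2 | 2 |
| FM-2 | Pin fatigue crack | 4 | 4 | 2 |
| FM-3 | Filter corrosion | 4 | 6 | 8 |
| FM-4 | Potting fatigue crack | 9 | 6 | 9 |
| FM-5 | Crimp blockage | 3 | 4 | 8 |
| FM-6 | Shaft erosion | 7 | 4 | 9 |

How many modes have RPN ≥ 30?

RPN = Severity × Occurrence × Detection:
  FM-1: 7 × 2 × 2 = 28
  FM-2: 4 × 4 × 2 = 32
  FM-3: 4 × 6 × 8 = 192
  FM-4: 9 × 6 × 9 = 486
  FM-5: 3 × 4 × 8 = 96
  FM-6: 7 × 4 × 9 = 252
Modes with RPN ≥ 30: FM-2 (32), FM-3 (192), FM-4 (486), FM-5 (96), FM-6 (252) → 5.

5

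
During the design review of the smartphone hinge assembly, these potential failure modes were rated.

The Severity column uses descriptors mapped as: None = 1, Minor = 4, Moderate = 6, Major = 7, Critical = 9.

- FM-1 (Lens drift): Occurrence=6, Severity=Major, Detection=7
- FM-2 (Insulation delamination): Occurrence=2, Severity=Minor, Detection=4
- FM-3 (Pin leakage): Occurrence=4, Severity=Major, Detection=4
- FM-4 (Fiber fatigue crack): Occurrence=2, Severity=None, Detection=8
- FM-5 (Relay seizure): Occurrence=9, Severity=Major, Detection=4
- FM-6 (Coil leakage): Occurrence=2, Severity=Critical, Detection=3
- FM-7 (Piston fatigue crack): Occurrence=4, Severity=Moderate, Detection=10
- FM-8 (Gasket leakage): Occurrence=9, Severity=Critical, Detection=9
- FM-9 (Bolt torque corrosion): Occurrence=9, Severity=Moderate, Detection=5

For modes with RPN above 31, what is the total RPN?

1983

RPN = Severity × Occurrence × Detection:
  FM-1: 7 × 6 × 7 = 294
  FM-2: 4 × 2 × 4 = 32
  FM-3: 7 × 4 × 4 = 112
  FM-4: 1 × 2 × 8 = 16
  FM-5: 7 × 9 × 4 = 252
  FM-6: 9 × 2 × 3 = 54
  FM-7: 6 × 4 × 10 = 240
  FM-8: 9 × 9 × 9 = 729
  FM-9: 6 × 9 × 5 = 270
RPN > 31: FM-1 (294), FM-2 (32), FM-3 (112), FM-5 (252), FM-6 (54), FM-7 (240), FM-8 (729), FM-9 (270).
Sum: 294 + 32 + 112 + 252 + 54 + 240 + 729 + 270 = 1983.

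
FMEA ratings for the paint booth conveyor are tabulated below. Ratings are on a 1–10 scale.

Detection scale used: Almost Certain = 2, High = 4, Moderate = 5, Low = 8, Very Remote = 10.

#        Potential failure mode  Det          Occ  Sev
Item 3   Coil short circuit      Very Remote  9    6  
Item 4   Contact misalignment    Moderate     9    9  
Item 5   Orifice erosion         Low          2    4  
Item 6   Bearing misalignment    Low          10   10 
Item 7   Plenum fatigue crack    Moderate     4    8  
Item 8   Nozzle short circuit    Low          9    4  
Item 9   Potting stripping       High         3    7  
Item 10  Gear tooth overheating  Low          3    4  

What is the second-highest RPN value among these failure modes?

RPN = Severity × Occurrence × Detection:
  Item 3: 6 × 9 × 10 = 540
  Item 4: 9 × 9 × 5 = 405
  Item 5: 4 × 2 × 8 = 64
  Item 6: 10 × 10 × 8 = 800
  Item 7: 8 × 4 × 5 = 160
  Item 8: 4 × 9 × 8 = 288
  Item 9: 7 × 3 × 4 = 84
  Item 10: 4 × 3 × 8 = 96
Sorted descending: 800, 540, 405, 288, 160, 96, 84, 64.
The second-highest RPN is 540 (Item 3).

540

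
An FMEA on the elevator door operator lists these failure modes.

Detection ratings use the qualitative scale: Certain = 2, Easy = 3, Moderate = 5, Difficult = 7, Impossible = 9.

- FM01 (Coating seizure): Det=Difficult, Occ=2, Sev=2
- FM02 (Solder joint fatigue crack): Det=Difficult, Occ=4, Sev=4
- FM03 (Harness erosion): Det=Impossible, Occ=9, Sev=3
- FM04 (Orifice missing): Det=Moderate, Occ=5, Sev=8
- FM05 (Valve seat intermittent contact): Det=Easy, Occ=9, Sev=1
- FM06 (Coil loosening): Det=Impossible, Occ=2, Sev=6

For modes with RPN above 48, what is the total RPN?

RPN = Severity × Occurrence × Detection:
  FM01: 2 × 2 × 7 = 28
  FM02: 4 × 4 × 7 = 112
  FM03: 3 × 9 × 9 = 243
  FM04: 8 × 5 × 5 = 200
  FM05: 1 × 9 × 3 = 27
  FM06: 6 × 2 × 9 = 108
RPN > 48: FM02 (112), FM03 (243), FM04 (200), FM06 (108).
Sum: 112 + 243 + 200 + 108 = 663.

663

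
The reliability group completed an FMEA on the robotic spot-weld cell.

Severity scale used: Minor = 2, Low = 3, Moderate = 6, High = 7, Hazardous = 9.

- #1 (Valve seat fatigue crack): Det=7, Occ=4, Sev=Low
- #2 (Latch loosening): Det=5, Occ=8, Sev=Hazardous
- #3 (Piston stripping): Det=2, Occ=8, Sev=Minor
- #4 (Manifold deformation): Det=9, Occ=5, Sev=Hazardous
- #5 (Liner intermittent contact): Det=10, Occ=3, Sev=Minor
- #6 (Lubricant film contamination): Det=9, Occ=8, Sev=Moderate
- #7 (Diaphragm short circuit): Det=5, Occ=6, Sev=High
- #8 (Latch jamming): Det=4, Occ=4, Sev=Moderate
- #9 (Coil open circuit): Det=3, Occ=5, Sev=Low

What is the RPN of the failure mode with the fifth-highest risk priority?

96

RPN = Severity × Occurrence × Detection:
  #1: 3 × 4 × 7 = 84
  #2: 9 × 8 × 5 = 360
  #3: 2 × 8 × 2 = 32
  #4: 9 × 5 × 9 = 405
  #5: 2 × 3 × 10 = 60
  #6: 6 × 8 × 9 = 432
  #7: 7 × 6 × 5 = 210
  #8: 6 × 4 × 4 = 96
  #9: 3 × 5 × 3 = 45
Sorted descending: 432, 405, 360, 210, 96, 84, 60, 45, 32.
The fifth-highest RPN is 96 (#8).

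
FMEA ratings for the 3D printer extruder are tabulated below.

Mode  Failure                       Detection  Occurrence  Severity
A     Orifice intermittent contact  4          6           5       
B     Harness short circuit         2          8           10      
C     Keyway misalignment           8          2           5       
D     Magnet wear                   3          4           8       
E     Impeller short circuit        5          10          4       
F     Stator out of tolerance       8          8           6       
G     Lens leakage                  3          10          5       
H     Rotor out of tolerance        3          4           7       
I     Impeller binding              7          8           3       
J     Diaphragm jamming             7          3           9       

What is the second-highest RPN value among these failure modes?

RPN = Severity × Occurrence × Detection:
  A: 5 × 6 × 4 = 120
  B: 10 × 8 × 2 = 160
  C: 5 × 2 × 8 = 80
  D: 8 × 4 × 3 = 96
  E: 4 × 10 × 5 = 200
  F: 6 × 8 × 8 = 384
  G: 5 × 10 × 3 = 150
  H: 7 × 4 × 3 = 84
  I: 3 × 8 × 7 = 168
  J: 9 × 3 × 7 = 189
Sorted descending: 384, 200, 189, 168, 160, 150, 120, 96, 84, 80.
The second-highest RPN is 200 (E).

200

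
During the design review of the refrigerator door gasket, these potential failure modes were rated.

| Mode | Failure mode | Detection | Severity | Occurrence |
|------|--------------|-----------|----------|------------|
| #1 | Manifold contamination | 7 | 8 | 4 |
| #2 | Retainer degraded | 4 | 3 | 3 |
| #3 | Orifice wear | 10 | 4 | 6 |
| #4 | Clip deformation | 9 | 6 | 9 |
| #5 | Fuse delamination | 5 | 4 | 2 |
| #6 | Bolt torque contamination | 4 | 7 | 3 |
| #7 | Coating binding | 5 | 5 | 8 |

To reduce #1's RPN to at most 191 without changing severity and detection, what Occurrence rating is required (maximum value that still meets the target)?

#1: S=8, O=4, D=7 → current RPN = 224.
Fixed product = 56. Need 56 × O ≤ 191, so O ≤ 191/56 = 3.41.
Maximum integer Occurrence rating = 3 (gives RPN 168; O=4 would give 224 > 191).

3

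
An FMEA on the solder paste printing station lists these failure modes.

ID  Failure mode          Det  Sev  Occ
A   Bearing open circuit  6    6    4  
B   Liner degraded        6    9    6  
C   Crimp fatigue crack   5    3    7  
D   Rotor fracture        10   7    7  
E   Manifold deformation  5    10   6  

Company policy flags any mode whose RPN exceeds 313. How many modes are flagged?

2

RPN = Severity × Occurrence × Detection:
  A: 6 × 4 × 6 = 144
  B: 9 × 6 × 6 = 324
  C: 3 × 7 × 5 = 105
  D: 7 × 7 × 10 = 490
  E: 10 × 6 × 5 = 300
Modes with RPN > 313: B (324), D (490) → 2.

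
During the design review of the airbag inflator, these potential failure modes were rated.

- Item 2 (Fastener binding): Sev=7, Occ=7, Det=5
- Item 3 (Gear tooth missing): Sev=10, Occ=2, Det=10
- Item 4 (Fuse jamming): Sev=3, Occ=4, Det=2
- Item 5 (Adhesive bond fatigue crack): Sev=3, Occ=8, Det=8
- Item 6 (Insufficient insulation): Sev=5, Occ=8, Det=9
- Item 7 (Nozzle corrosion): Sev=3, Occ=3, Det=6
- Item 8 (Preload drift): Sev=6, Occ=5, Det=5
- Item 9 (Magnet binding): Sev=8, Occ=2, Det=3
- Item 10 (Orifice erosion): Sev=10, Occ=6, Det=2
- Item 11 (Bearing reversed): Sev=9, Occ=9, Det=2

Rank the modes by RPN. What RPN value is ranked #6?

150

RPN = Severity × Occurrence × Detection:
  Item 2: 7 × 7 × 5 = 245
  Item 3: 10 × 2 × 10 = 200
  Item 4: 3 × 4 × 2 = 24
  Item 5: 3 × 8 × 8 = 192
  Item 6: 5 × 8 × 9 = 360
  Item 7: 3 × 3 × 6 = 54
  Item 8: 6 × 5 × 5 = 150
  Item 9: 8 × 2 × 3 = 48
  Item 10: 10 × 6 × 2 = 120
  Item 11: 9 × 9 × 2 = 162
Sorted descending: 360, 245, 200, 192, 162, 150, 120, 54, 48, 24.
The sixth-highest RPN is 150 (Item 8).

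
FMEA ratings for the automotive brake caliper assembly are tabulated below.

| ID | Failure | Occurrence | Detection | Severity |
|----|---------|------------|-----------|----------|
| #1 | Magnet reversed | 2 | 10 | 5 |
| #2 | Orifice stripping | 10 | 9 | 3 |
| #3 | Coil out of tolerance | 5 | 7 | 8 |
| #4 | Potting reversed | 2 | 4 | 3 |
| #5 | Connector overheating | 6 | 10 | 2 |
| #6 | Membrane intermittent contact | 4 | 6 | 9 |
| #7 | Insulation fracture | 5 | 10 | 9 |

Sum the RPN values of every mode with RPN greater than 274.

RPN = Severity × Occurrence × Detection:
  #1: 5 × 2 × 10 = 100
  #2: 3 × 10 × 9 = 270
  #3: 8 × 5 × 7 = 280
  #4: 3 × 2 × 4 = 24
  #5: 2 × 6 × 10 = 120
  #6: 9 × 4 × 6 = 216
  #7: 9 × 5 × 10 = 450
RPN > 274: #3 (280), #7 (450).
Sum: 280 + 450 = 730.

730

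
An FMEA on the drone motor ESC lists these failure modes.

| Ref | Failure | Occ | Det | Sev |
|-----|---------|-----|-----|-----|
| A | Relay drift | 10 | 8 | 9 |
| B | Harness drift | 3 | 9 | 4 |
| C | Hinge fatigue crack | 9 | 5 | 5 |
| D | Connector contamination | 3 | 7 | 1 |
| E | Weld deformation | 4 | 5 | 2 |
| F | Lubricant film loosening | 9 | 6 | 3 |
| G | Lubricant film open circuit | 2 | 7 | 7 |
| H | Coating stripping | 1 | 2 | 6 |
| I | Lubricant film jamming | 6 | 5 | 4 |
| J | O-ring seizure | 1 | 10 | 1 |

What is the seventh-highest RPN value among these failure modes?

40

RPN = Severity × Occurrence × Detection:
  A: 9 × 10 × 8 = 720
  B: 4 × 3 × 9 = 108
  C: 5 × 9 × 5 = 225
  D: 1 × 3 × 7 = 21
  E: 2 × 4 × 5 = 40
  F: 3 × 9 × 6 = 162
  G: 7 × 2 × 7 = 98
  H: 6 × 1 × 2 = 12
  I: 4 × 6 × 5 = 120
  J: 1 × 1 × 10 = 10
Sorted descending: 720, 225, 162, 120, 108, 98, 40, 21, 12, 10.
The seventh-highest RPN is 40 (E).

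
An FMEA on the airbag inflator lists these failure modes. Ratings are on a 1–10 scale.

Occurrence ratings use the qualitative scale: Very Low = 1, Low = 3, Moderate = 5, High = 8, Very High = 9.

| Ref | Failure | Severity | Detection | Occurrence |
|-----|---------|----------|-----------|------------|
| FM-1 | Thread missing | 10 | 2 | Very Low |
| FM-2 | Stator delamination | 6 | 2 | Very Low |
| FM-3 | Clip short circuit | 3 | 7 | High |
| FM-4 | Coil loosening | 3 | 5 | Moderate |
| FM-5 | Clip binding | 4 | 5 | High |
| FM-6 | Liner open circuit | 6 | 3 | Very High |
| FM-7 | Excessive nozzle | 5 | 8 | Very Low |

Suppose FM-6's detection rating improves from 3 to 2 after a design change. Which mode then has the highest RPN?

RPN = Severity × Occurrence × Detection:
  FM-1: 10 × 1 × 2 = 20
  FM-2: 6 × 1 × 2 = 12
  FM-3: 3 × 8 × 7 = 168
  FM-4: 3 × 5 × 5 = 75
  FM-5: 4 × 8 × 5 = 160
  FM-6: 6 × 9 × 3 = 162
  FM-7: 5 × 1 × 8 = 40
After action: FM-6 → 6 × 9 × 2 = 108.
Revised RPNs: FM-3=168, FM-5=160, FM-6=108, FM-4=75, FM-7=40, FM-1=20, FM-2=12.
Highest is now FM-3 (168).

FM-3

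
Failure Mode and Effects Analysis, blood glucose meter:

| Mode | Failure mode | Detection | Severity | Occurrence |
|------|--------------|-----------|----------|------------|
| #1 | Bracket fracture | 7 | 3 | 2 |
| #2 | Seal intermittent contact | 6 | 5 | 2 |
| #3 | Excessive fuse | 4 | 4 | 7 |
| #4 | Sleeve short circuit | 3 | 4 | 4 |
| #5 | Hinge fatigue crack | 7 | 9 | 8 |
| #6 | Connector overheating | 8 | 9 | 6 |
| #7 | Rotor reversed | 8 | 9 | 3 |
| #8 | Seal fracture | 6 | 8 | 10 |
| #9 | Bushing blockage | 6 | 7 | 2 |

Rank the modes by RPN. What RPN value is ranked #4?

216

RPN = Severity × Occurrence × Detection:
  #1: 3 × 2 × 7 = 42
  #2: 5 × 2 × 6 = 60
  #3: 4 × 7 × 4 = 112
  #4: 4 × 4 × 3 = 48
  #5: 9 × 8 × 7 = 504
  #6: 9 × 6 × 8 = 432
  #7: 9 × 3 × 8 = 216
  #8: 8 × 10 × 6 = 480
  #9: 7 × 2 × 6 = 84
Sorted descending: 504, 480, 432, 216, 112, 84, 60, 48, 42.
The fourth-highest RPN is 216 (#7).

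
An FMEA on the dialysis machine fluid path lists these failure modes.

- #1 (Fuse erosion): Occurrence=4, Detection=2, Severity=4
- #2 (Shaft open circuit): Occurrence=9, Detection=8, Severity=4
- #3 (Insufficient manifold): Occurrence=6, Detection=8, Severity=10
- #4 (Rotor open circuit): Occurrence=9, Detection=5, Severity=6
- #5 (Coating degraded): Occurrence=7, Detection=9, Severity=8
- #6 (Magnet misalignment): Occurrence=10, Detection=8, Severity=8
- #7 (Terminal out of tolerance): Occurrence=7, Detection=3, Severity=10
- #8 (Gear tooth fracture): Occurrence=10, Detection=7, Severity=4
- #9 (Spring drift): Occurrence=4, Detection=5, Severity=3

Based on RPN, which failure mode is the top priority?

RPN = Severity × Occurrence × Detection:
  #1: 4 × 4 × 2 = 32
  #2: 4 × 9 × 8 = 288
  #3: 10 × 6 × 8 = 480
  #4: 6 × 9 × 5 = 270
  #5: 8 × 7 × 9 = 504
  #6: 8 × 10 × 8 = 640
  #7: 10 × 7 × 3 = 210
  #8: 4 × 10 × 7 = 280
  #9: 3 × 4 × 5 = 60
Highest RPN is 640 → #6.

#6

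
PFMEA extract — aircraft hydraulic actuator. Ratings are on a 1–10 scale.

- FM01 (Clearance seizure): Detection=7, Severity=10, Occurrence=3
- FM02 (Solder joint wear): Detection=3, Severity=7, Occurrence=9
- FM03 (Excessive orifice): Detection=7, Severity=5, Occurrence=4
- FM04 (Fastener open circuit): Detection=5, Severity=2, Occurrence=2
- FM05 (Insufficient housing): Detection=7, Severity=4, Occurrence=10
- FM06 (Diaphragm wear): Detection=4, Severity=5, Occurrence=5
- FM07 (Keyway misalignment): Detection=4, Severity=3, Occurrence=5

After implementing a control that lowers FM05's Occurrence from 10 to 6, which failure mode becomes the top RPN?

RPN = Severity × Occurrence × Detection:
  FM01: 10 × 3 × 7 = 210
  FM02: 7 × 9 × 3 = 189
  FM03: 5 × 4 × 7 = 140
  FM04: 2 × 2 × 5 = 20
  FM05: 4 × 10 × 7 = 280
  FM06: 5 × 5 × 4 = 100
  FM07: 3 × 5 × 4 = 60
After action: FM05 → 4 × 6 × 7 = 168.
Revised RPNs: FM01=210, FM02=189, FM05=168, FM03=140, FM06=100, FM07=60, FM04=20.
Highest is now FM01 (210).

FM01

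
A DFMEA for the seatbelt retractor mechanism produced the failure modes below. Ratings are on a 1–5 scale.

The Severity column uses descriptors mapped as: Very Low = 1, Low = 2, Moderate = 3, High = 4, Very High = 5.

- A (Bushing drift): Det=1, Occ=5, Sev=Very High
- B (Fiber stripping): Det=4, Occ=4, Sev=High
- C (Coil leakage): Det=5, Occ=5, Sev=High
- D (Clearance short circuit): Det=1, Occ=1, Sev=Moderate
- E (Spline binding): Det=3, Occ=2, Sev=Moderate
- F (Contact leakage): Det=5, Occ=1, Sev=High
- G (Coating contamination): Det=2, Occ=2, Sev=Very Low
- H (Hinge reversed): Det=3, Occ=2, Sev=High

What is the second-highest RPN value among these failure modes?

RPN = Severity × Occurrence × Detection:
  A: 5 × 5 × 1 = 25
  B: 4 × 4 × 4 = 64
  C: 4 × 5 × 5 = 100
  D: 3 × 1 × 1 = 3
  E: 3 × 2 × 3 = 18
  F: 4 × 1 × 5 = 20
  G: 1 × 2 × 2 = 4
  H: 4 × 2 × 3 = 24
Sorted descending: 100, 64, 25, 24, 20, 18, 4, 3.
The second-highest RPN is 64 (B).

64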